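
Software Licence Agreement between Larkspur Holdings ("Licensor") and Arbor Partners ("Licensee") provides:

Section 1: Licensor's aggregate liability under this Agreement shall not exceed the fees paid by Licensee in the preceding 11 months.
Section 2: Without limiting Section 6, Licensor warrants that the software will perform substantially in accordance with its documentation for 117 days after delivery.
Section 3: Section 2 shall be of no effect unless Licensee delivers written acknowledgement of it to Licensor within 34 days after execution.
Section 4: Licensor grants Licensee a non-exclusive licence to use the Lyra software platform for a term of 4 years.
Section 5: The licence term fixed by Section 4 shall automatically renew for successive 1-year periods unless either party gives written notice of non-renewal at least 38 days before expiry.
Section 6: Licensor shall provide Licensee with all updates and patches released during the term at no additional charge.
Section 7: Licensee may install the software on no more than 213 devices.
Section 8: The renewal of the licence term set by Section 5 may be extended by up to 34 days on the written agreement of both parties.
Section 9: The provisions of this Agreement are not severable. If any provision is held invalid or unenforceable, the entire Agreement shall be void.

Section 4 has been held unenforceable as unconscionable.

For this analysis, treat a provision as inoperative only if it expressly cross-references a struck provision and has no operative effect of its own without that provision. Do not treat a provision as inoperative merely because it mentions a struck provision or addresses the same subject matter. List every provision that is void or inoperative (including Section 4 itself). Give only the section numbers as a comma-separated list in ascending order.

Section 4 is struck. Section 5 does nothing except set the renewal of the licence term by reference to Section 4; with Section 4 gone it has no independent effect and is inoperative. Section 8 does nothing except set the extension of the renewal of the licence term by reference to Section 5; with Section 5 gone it has no independent effect and is inoperative. Section 9 provides that the Agreement is not severable, so the invalidity of any one provision voids the entire Agreement. No provision of the Agreement survives.

1, 2, 3, 4, 5, 6, 7, 8, 9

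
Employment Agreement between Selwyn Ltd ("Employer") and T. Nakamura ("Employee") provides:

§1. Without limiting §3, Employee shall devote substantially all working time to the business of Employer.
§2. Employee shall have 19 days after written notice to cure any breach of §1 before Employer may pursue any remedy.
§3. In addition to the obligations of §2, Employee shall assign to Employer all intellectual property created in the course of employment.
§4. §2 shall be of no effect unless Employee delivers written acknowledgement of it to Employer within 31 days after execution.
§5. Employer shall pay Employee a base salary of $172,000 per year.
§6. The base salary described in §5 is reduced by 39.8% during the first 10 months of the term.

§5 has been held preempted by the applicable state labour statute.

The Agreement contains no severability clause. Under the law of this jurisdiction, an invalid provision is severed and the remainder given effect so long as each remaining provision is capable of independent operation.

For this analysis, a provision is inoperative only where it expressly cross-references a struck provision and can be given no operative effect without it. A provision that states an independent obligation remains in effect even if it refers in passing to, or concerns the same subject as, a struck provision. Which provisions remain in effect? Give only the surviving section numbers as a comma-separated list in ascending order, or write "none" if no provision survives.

§5 is struck. §6 does nothing except set the introductory reduction to the base salary by reference to §5; with §5 gone it has no independent effect and is inoperative. Under the stated default rule, only provisions that cannot operate independently fall away; the rest are enforced. That leaves §1, §2, §3, and §4 in effect.

1, 2, 3, 4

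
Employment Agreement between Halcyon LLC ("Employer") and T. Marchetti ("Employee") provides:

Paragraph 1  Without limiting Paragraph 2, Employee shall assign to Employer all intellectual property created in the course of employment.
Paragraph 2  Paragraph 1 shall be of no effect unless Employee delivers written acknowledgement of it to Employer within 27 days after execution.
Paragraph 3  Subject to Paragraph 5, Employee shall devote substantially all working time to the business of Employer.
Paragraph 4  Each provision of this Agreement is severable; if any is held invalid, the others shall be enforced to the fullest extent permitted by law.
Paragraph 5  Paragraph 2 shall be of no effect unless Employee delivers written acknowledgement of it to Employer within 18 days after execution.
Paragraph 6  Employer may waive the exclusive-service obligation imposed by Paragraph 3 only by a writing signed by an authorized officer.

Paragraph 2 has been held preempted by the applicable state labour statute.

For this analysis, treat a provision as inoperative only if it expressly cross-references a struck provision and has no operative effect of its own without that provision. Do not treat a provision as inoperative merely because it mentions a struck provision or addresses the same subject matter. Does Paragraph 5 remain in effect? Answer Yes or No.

No

Paragraph 2 is struck. Paragraph 5 operates only by reference to Paragraph 2, so it falls with Paragraph 2. Paragraph 1 mentions Paragraph 2 but its own obligation stands independently of Paragraph 2, so Paragraph 1 is not affected. Although Paragraph 3 refers to Paragraph 5, its operative terms do not depend on Paragraph 5, so it remains in effect. Paragraph 4 is a severability clause and preserves every provision that can still be given independent effect. The provisions still in force are Paragraph 1, Paragraph 3, Paragraph 4, and Paragraph 6. Paragraph 5 is among the inoperative provisions, so the answer is no.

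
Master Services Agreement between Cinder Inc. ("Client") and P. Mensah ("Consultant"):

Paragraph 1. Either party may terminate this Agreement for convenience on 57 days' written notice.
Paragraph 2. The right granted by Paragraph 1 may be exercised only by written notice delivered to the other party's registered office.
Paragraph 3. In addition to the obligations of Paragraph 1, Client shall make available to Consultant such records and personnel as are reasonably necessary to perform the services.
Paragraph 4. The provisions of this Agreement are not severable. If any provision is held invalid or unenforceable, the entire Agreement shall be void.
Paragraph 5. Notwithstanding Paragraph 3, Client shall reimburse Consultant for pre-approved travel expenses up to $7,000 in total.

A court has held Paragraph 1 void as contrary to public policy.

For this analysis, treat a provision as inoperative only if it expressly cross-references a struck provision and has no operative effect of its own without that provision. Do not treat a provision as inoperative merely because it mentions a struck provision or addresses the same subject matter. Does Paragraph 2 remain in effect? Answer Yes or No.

Paragraph 1 is struck. Paragraph 2 has no operative effect of its own apart from Paragraph 1 and is therefore inoperative. Paragraph 4 provides that the Agreement is not severable, so the invalidity of any one provision voids the entire Agreement. No provision of the Agreement survives. Paragraph 2 is among the inoperative provisions, so the answer is no.

No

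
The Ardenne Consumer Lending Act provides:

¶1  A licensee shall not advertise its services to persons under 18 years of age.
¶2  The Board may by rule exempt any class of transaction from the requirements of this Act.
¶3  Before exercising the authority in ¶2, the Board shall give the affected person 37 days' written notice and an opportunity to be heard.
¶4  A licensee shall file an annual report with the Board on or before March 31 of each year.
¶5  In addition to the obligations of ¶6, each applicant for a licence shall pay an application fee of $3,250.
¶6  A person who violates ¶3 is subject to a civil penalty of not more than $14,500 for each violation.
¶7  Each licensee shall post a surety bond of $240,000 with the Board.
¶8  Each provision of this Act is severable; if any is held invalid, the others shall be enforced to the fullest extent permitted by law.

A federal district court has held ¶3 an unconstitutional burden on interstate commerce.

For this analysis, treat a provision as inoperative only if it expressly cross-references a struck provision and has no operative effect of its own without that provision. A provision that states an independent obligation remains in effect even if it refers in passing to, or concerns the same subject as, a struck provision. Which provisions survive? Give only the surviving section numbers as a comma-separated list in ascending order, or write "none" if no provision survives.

¶3 is struck. ¶6 operates only by reference to ¶3, so it falls with ¶3. Although ¶5 refers to ¶6, its operative terms do not depend on ¶6, so it remains in effect. ¶8 is a severability clause and preserves every provision that can still be given independent effect. ¶1, ¶2, ¶4, ¶5, ¶7, and ¶8 remain in effect.

1, 2, 4, 5, 7, 8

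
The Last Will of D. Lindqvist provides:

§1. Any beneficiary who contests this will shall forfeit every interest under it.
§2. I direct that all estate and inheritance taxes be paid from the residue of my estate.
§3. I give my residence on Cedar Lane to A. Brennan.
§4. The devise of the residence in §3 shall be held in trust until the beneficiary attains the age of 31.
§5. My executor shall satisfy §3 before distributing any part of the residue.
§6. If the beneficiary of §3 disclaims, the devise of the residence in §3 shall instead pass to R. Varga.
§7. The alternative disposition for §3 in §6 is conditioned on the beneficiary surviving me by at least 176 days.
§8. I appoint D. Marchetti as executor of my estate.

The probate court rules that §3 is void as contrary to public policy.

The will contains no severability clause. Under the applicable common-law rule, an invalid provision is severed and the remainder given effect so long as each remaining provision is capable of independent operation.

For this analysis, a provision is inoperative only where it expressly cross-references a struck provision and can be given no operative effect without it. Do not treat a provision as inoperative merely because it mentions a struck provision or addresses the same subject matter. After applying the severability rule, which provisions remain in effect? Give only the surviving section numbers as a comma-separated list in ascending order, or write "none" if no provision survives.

1, 2, 8

§3 is struck. §4 merely fixes the trust for §3; with §3 gone it has nothing to operate on and falls away. The only function of §5 is the priority direction for §3, so it cannot stand once §3 is removed. §6 merely fixes the alternative disposition for §3; with §3 gone it has nothing to operate on and falls away. §7 merely fixes the survivorship condition on §6; with §6 gone it has nothing to operate on and falls away. With no severability clause, the stated default rule severs what cannot stand and enforces each remaining provision that can operate on its own. That leaves §1, §2, and §8 in effect.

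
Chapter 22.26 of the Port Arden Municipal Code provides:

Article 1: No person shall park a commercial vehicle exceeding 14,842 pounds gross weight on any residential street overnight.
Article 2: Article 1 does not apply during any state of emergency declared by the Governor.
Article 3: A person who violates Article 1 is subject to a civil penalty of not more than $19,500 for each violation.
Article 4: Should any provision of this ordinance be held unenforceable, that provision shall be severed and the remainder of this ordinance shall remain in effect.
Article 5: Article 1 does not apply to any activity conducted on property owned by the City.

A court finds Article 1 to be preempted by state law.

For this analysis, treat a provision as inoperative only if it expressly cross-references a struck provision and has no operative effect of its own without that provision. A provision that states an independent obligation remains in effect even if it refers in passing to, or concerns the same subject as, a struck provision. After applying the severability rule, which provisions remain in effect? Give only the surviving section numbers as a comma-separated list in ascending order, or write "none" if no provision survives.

Article 1 is struck. The only function of Article 2 is the emergency suspension of Article 1, so it cannot stand once Article 1 is removed. The only function of Article 3 is the civil penalty for violating Article 1, so it cannot stand once Article 1 is removed. Article 5 has no operative effect of its own apart from Article 1 and is therefore inoperative. Article 4 is a severability clause and preserves every provision that can still be given independent effect. Only Article 4 remains in effect.

4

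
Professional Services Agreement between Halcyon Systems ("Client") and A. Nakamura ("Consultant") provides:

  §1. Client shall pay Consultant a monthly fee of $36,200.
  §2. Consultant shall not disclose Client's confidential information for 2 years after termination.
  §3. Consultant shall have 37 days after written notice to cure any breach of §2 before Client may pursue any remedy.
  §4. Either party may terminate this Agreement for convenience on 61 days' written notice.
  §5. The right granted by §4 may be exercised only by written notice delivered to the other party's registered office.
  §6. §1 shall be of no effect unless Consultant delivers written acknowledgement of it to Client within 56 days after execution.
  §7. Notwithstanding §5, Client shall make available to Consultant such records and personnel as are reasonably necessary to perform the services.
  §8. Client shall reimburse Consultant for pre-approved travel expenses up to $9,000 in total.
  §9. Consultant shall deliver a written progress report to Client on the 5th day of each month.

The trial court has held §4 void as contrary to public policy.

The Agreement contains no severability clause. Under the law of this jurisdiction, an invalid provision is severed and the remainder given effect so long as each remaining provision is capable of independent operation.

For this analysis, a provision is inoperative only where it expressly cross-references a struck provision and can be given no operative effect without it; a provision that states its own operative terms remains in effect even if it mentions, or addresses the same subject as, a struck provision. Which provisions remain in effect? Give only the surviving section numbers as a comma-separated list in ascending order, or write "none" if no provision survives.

§4 is struck. §5 merely fixes the notice requirement for §4; with §4 gone it has nothing to operate on and falls away. §7 mentions §5 but its own obligation stands independently of §5, so §7 is not affected. With no severability clause, the stated default rule severs what cannot stand and enforces each remaining provision that can operate on its own. The provisions still in force are §1, §2, §3, §6, §7, §8, and §9.

1, 2, 3, 6, 7, 8, 9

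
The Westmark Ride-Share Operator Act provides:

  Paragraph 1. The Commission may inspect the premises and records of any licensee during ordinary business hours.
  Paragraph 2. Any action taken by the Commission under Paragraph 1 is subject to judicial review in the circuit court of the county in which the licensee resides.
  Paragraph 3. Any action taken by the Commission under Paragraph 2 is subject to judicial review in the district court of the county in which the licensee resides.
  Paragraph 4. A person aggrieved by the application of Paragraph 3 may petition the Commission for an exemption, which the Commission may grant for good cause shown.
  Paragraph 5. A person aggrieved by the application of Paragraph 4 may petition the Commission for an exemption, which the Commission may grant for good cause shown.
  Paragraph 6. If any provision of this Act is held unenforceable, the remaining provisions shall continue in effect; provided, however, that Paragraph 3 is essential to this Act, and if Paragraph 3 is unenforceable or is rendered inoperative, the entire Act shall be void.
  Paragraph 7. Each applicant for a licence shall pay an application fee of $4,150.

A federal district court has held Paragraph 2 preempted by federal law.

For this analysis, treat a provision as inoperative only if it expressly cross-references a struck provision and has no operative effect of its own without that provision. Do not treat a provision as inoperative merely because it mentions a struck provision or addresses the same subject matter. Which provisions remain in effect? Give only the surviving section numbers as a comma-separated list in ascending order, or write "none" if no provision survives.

none

Paragraph 2 is struck. The only function of Paragraph 3 is the judicial-review right for Paragraph 2, so it cannot stand once Paragraph 2 is removed. Paragraph 4 merely fixes the exemption procedure for Paragraph 3; with Paragraph 3 gone it has nothing to operate on and falls away. Paragraph 5 operates only by reference to Paragraph 4, so it falls with Paragraph 4. Paragraph 6 makes Paragraph 3 an essential term, and Paragraph 3 has been rendered inoperative by the cascade; under Paragraph 6, the entire Act is therefore void. No provision of the Act survives.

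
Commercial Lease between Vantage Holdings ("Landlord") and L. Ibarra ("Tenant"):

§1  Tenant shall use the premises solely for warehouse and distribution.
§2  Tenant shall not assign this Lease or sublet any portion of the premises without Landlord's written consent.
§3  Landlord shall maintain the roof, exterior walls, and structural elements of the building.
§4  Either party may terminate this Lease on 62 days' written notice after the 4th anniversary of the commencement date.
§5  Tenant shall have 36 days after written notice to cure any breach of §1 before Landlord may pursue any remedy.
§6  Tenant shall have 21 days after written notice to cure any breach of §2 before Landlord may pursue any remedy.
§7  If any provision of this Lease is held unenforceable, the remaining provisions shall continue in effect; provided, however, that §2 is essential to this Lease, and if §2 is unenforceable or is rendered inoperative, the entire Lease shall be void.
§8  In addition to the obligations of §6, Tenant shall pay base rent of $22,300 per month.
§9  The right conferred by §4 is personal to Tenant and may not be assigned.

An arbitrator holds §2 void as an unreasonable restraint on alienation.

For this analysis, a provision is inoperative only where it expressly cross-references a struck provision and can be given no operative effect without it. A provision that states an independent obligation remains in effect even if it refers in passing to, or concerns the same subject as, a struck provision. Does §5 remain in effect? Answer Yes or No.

No

§2 is struck. §6 has no operative effect of its own apart from §2 and is therefore inoperative. §7 makes §2 an essential term, and §2 is the provision held invalid; under §7, the entire Lease is therefore void. No provision of the Lease survives. §5 is among the inoperative provisions, so the answer is no.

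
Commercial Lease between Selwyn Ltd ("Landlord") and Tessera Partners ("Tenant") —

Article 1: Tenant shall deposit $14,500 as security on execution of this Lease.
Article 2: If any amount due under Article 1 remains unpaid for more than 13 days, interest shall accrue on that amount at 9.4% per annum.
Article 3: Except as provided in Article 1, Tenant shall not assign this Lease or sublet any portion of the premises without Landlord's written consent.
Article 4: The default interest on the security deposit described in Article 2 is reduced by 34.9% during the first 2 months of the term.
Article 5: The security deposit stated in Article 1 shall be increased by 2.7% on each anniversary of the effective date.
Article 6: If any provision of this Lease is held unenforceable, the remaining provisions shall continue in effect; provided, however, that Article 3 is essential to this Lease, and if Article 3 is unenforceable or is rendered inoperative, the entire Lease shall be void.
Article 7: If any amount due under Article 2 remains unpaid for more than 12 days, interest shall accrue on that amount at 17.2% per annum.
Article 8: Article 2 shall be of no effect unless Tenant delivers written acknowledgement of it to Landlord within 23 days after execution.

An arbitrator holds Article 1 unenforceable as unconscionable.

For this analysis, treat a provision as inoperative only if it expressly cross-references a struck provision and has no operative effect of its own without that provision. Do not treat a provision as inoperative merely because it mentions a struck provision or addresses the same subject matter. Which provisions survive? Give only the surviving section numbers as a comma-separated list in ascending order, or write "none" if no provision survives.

3, 6

Article 1 is struck. Article 2 operates only by reference to Article 1, so it falls with Article 1. Article 5 has no operative effect of its own apart from Article 1 and is therefore inoperative. The whole of Article 4 is the introductory reduction to the default interest on the security deposit, defined by reference to Article 2, so Article 4 cannot stand once Article 2 is removed. Article 7 does nothing except set the default interest on the default interest on the security deposit by reference to Article 2; with Article 2 gone it has no independent effect and is inoperative. Article 8 operates only by reference to Article 2, so it falls with Article 2. Although Article 3 refers to Article 1, its operative terms do not depend on Article 1, so it remains in effect. Article 6 makes Article 3 an essential term, but Article 3 is unaffected, so the severability proviso in Article 6 preserves the remaining provisions. That leaves Article 3 and Article 6 in effect.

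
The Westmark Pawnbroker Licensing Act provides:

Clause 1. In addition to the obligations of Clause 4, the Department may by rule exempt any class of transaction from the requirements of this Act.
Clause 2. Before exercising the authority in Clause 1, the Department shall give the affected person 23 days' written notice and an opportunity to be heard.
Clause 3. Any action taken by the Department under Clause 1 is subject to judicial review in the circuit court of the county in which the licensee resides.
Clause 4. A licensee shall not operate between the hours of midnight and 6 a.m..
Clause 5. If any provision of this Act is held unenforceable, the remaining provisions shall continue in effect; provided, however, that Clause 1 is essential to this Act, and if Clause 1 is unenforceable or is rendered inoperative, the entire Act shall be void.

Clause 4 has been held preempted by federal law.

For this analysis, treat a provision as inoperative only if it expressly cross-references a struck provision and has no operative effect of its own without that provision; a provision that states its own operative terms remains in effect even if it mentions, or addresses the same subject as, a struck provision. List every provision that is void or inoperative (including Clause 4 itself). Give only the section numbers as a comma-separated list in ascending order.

Clause 4 is struck. Clause 1 mentions Clause 4 but its own obligation stands independently of Clause 4, so Clause 1 is not affected. No other provision's operative terms depend on Clause 4. Clause 5 makes Clause 1 an essential term, but Clause 1 is unaffected, so the severability proviso in Clause 5 preserves the remaining provisions. The provisions still in force are Clause 1, Clause 2, Clause 3, and Clause 5.

4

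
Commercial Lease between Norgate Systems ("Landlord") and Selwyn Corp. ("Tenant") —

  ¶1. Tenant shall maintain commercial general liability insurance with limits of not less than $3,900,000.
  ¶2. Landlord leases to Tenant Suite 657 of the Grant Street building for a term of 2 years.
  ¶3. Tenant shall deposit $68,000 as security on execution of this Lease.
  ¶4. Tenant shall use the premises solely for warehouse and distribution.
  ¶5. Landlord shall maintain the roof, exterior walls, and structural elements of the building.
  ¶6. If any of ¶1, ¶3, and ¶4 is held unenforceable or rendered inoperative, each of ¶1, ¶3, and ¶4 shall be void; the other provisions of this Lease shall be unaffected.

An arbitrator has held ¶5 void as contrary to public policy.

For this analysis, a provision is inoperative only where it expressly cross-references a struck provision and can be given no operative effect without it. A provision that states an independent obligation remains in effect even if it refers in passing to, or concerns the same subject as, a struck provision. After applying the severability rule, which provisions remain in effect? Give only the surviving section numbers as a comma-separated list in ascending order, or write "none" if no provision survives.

1, 2, 3, 4, 6

¶5 is struck. No other provision's operative terms depend on ¶5. ¶6 ties ¶1, ¶3, and ¶4 together, but none of those is affected here; the remaining provisions continue in force under ¶6. ¶1, ¶2, ¶3, ¶4, and ¶6 remain in effect.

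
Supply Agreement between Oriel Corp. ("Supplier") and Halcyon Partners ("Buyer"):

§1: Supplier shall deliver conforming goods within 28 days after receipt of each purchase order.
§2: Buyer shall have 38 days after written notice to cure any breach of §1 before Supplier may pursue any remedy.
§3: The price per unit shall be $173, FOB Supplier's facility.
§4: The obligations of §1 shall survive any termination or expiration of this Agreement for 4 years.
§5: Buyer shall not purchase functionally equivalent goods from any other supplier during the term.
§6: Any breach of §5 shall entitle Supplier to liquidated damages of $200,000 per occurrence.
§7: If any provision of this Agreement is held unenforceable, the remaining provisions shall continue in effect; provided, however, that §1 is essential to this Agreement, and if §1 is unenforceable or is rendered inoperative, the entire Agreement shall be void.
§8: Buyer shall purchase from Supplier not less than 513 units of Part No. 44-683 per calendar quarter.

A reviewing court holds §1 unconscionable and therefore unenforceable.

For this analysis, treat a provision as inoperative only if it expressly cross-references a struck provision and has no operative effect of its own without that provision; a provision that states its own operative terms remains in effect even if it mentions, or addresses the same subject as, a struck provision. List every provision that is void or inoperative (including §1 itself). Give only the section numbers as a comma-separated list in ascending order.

§1 is struck. The only function of §2 is the cure period for breach of §1, so it cannot stand once §1 is removed. The only function of §4 is the survival period for §1, so it cannot stand once §1 is removed. §7 makes §1 an essential term, and §1 is the provision held invalid; under §7, the entire Agreement is therefore void. No provision of the Agreement survives.

1, 2, 3, 4, 5, 6, 7, 8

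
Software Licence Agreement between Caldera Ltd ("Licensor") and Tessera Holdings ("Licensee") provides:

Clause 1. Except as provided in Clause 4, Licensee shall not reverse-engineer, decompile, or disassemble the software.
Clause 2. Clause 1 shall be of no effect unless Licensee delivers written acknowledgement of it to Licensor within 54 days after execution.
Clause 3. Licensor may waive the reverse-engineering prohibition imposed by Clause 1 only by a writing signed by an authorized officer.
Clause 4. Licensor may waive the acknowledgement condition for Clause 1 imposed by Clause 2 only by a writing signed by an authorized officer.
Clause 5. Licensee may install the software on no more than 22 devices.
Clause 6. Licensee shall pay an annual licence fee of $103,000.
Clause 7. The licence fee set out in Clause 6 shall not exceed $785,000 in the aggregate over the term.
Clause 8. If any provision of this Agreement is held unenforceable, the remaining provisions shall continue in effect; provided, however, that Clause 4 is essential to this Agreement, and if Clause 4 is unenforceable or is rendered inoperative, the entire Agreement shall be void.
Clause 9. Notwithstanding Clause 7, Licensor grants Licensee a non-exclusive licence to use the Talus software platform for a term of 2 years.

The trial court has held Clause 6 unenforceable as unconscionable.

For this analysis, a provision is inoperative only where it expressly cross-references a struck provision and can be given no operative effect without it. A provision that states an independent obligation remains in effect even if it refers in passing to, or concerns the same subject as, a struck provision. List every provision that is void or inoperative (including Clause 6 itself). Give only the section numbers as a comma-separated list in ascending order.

Clause 6 is struck. Clause 7 operates only by reference to Clause 6, so it falls with Clause 6. Although Clause 9 refers to Clause 7, its operative terms do not depend on Clause 7, so it remains in effect. Clause 8 makes Clause 4 an essential term, but Clause 4 is unaffected, so the severability proviso in Clause 8 preserves the remaining provisions. Clause 1, Clause 2, Clause 3, Clause 4, Clause 5, Clause 8, and Clause 9 remain in effect.

6, 7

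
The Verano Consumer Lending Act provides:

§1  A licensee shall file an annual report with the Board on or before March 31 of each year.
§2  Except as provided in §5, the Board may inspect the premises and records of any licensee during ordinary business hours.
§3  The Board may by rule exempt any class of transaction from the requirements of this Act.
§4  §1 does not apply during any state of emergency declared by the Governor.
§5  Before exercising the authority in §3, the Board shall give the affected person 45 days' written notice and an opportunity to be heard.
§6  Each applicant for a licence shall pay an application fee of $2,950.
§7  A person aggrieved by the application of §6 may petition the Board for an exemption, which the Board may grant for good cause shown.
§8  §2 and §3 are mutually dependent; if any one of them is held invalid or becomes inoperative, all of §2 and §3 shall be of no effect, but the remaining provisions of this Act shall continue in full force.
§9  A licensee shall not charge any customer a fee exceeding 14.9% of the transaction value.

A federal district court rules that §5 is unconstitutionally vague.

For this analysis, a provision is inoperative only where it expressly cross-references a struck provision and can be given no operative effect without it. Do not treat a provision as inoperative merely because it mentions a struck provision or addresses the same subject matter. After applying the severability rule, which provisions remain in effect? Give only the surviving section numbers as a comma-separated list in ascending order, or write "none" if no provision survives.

1, 2, 3, 4, 6, 7, 8, 9

§5 is struck. §2 mentions §5 but its own obligation stands independently of §5, so §2 is not affected. No other provision's operative terms depend on §5. §8 ties §2 and §3 together, but none of those is affected here; the remaining provisions continue in force under §8. That leaves §1, §2, §3, §4, §6, §7, §8, and §9 in effect.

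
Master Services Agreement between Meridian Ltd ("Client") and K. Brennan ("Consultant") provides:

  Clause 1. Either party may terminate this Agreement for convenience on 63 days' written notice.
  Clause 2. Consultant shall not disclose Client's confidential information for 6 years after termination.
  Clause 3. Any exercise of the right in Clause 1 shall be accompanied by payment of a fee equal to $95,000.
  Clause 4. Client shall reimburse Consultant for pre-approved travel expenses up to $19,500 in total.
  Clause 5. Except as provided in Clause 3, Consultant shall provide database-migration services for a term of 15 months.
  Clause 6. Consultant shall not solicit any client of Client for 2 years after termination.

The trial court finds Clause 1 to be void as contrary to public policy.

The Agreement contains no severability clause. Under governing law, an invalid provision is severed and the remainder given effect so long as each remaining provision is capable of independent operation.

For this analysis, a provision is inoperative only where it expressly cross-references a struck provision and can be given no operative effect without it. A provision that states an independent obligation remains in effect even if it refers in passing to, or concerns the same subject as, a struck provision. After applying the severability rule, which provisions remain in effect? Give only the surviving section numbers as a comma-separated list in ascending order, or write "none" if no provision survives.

2, 4, 5, 6

Clause 1 is struck. Clause 3 operates only by reference to Clause 1, so it falls with Clause 1. Although Clause 5 refers to Clause 3, its operative terms do not depend on Clause 3, so it remains in effect. With no severability clause, the stated default rule severs what cannot stand and enforces each remaining provision that can operate on its own. Clause 2, Clause 4, Clause 5, and Clause 6 remain in effect.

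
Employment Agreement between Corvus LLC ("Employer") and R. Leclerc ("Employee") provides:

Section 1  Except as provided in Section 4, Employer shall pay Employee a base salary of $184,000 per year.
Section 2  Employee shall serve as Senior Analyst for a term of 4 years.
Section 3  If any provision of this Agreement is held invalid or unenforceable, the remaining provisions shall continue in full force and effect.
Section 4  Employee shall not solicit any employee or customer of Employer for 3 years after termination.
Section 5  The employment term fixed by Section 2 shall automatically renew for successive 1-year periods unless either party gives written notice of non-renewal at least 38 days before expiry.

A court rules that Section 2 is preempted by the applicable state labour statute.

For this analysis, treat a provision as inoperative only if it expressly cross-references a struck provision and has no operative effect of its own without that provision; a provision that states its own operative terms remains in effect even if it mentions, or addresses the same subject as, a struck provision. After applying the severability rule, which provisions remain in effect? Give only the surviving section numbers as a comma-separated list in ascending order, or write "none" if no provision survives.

1, 3, 4

Section 2 is struck. Section 5 has no operative effect of its own apart from Section 2 and is therefore inoperative. Under the severability clause in Section 3, the remaining provisions continue in force. The provisions still in force are Section 1, Section 3, and Section 4.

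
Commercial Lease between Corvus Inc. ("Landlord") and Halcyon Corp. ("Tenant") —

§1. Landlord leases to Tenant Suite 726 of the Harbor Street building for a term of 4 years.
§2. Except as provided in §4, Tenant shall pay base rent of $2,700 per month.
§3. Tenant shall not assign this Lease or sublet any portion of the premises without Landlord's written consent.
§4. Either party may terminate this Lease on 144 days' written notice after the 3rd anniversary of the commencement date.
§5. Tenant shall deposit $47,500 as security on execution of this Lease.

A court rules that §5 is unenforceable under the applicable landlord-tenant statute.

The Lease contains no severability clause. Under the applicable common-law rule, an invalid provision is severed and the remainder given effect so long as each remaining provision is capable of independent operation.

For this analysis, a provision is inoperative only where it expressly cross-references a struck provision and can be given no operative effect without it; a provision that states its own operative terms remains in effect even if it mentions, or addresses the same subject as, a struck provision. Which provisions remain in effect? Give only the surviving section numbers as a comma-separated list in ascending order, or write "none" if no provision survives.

1, 2, 3, 4

§5 is struck. Nothing else in the Lease is defined by reference to §5. Under the stated default rule, only provisions that cannot operate independently fall away; the rest are enforced. §1, §2, §3, and §4 remain in effect.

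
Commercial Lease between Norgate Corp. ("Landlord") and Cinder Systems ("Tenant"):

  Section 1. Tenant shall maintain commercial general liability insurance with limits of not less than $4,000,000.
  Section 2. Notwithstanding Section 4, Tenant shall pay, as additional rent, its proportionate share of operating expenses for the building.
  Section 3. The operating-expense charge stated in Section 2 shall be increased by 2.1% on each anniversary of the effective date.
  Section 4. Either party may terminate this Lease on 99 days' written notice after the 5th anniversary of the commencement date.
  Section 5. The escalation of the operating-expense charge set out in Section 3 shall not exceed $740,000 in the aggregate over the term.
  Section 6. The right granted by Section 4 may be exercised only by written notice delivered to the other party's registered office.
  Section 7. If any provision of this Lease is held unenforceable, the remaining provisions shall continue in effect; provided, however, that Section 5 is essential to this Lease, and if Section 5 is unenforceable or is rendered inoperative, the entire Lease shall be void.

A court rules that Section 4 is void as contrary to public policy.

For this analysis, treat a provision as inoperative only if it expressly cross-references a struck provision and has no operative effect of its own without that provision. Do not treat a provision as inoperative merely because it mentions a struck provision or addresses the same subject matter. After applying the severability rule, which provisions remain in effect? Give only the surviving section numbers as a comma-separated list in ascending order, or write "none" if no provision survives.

Section 4 is struck. Section 6 operates only by reference to Section 4, so it falls with Section 4. Although Section 2 refers to Section 4, its operative terms do not depend on Section 4, so it remains in effect. Section 7 makes Section 5 an essential term, but Section 5 is unaffected, so the severability proviso in Section 7 preserves the remaining provisions. That leaves Section 1, Section 2, Section 3, Section 5, and Section 7 in effect.

1, 2, 3, 5, 7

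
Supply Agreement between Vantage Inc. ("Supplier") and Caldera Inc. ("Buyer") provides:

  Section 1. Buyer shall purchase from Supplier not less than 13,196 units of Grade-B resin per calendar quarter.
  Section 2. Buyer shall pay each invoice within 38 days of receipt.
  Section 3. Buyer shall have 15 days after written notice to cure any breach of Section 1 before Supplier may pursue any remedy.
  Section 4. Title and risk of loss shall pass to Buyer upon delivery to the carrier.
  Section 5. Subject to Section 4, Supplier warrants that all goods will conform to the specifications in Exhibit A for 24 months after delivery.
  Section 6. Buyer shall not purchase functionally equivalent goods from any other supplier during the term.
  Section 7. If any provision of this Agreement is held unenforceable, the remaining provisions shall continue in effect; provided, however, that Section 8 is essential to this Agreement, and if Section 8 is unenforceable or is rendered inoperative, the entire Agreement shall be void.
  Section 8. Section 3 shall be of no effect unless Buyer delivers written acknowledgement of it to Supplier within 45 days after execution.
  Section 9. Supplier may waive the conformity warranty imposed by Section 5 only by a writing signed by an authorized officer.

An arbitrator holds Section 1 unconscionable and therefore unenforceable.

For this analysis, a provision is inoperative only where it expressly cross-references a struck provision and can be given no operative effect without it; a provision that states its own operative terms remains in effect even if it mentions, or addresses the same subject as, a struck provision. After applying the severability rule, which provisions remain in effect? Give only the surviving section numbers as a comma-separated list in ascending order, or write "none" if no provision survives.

none

Section 1 is struck. The only function of Section 3 is the cure period for breach of Section 1, so it cannot stand once Section 1 is removed. Section 8 operates only by reference to Section 3, so it falls with Section 3. Section 7 makes Section 8 an essential term, and Section 8 has been rendered inoperative by the cascade; under Section 7, the entire Agreement is therefore void. No provision of the Agreement survives.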